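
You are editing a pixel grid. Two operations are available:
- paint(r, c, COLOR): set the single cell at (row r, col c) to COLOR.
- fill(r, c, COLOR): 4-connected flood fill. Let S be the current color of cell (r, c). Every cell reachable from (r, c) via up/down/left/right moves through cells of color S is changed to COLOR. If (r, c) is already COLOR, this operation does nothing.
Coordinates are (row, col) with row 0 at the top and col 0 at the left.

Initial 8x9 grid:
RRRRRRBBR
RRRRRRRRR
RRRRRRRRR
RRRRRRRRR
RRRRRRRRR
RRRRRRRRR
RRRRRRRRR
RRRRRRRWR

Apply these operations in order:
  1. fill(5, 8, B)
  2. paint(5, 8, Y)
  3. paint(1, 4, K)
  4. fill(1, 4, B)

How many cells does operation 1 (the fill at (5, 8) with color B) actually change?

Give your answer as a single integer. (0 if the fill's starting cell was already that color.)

After op 1 fill(5,8,B) [69 cells changed]:
BBBBBBBBB
BBBBBBBBB
BBBBBBBBB
BBBBBBBBB
BBBBBBBBB
BBBBBBBBB
BBBBBBBBB
BBBBBBBWB

Answer: 69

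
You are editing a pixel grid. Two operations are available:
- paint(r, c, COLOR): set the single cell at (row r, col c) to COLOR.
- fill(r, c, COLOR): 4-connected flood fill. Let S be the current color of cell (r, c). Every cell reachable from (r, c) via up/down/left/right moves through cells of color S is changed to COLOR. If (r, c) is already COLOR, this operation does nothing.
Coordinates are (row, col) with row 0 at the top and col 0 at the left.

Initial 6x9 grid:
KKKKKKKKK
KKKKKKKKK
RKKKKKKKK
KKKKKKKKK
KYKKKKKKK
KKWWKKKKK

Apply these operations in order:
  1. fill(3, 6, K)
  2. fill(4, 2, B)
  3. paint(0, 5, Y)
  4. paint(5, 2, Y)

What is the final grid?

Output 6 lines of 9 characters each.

After op 1 fill(3,6,K) [0 cells changed]:
KKKKKKKKK
KKKKKKKKK
RKKKKKKKK
KKKKKKKKK
KYKKKKKKK
KKWWKKKKK
After op 2 fill(4,2,B) [50 cells changed]:
BBBBBBBBB
BBBBBBBBB
RBBBBBBBB
BBBBBBBBB
BYBBBBBBB
BBWWBBBBB
After op 3 paint(0,5,Y):
BBBBBYBBB
BBBBBBBBB
RBBBBBBBB
BBBBBBBBB
BYBBBBBBB
BBWWBBBBB
After op 4 paint(5,2,Y):
BBBBBYBBB
BBBBBBBBB
RBBBBBBBB
BBBBBBBBB
BYBBBBBBB
BBYWBBBBB

Answer: BBBBBYBBB
BBBBBBBBB
RBBBBBBBB
BBBBBBBBB
BYBBBBBBB
BBYWBBBBB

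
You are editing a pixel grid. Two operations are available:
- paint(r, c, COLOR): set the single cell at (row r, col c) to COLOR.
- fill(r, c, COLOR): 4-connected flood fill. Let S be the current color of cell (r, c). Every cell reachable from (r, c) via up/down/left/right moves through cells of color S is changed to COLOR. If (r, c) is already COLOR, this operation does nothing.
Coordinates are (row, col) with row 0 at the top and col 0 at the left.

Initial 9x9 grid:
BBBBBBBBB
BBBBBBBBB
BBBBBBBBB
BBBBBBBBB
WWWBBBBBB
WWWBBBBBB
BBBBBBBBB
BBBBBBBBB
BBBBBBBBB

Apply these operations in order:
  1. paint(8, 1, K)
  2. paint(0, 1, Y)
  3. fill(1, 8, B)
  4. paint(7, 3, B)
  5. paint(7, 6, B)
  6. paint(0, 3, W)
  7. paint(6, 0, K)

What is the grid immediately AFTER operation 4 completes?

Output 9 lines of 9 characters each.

After op 1 paint(8,1,K):
BBBBBBBBB
BBBBBBBBB
BBBBBBBBB
BBBBBBBBB
WWWBBBBBB
WWWBBBBBB
BBBBBBBBB
BBBBBBBBB
BKBBBBBBB
After op 2 paint(0,1,Y):
BYBBBBBBB
BBBBBBBBB
BBBBBBBBB
BBBBBBBBB
WWWBBBBBB
WWWBBBBBB
BBBBBBBBB
BBBBBBBBB
BKBBBBBBB
After op 3 fill(1,8,B) [0 cells changed]:
BYBBBBBBB
BBBBBBBBB
BBBBBBBBB
BBBBBBBBB
WWWBBBBBB
WWWBBBBBB
BBBBBBBBB
BBBBBBBBB
BKBBBBBBB
After op 4 paint(7,3,B):
BYBBBBBBB
BBBBBBBBB
BBBBBBBBB
BBBBBBBBB
WWWBBBBBB
WWWBBBBBB
BBBBBBBBB
BBBBBBBBB
BKBBBBBBB

Answer: BYBBBBBBB
BBBBBBBBB
BBBBBBBBB
BBBBBBBBB
WWWBBBBBB
WWWBBBBBB
BBBBBBBBB
BBBBBBBBB
BKBBBBBBB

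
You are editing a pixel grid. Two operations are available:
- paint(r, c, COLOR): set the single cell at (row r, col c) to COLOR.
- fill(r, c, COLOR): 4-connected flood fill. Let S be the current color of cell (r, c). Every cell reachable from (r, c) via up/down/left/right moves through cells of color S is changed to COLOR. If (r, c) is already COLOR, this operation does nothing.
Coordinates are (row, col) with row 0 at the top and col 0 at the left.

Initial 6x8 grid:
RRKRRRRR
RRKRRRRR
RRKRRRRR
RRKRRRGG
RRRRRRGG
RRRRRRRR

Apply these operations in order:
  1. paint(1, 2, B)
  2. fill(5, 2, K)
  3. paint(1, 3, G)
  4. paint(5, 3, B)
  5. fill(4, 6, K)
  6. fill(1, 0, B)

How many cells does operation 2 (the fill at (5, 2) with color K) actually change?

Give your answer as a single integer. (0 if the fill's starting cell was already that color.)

After op 1 paint(1,2,B):
RRKRRRRR
RRBRRRRR
RRKRRRRR
RRKRRRGG
RRRRRRGG
RRRRRRRR
After op 2 fill(5,2,K) [40 cells changed]:
KKKKKKKK
KKBKKKKK
KKKKKKKK
KKKKKKGG
KKKKKKGG
KKKKKKKK

Answer: 40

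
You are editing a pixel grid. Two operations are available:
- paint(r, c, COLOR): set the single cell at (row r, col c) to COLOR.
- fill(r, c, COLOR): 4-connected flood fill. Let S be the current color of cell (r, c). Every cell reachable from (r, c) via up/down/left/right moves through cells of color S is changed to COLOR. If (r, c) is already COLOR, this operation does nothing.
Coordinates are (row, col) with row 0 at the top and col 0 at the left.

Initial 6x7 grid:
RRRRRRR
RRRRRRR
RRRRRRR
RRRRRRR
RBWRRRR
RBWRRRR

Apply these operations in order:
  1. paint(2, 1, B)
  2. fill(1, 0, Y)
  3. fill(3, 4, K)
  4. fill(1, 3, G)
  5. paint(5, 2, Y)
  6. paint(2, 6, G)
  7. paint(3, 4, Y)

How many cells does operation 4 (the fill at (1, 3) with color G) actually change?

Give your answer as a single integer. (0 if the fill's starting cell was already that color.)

Answer: 37

Derivation:
After op 1 paint(2,1,B):
RRRRRRR
RRRRRRR
RBRRRRR
RRRRRRR
RBWRRRR
RBWRRRR
After op 2 fill(1,0,Y) [37 cells changed]:
YYYYYYY
YYYYYYY
YBYYYYY
YYYYYYY
YBWYYYY
YBWYYYY
After op 3 fill(3,4,K) [37 cells changed]:
KKKKKKK
KKKKKKK
KBKKKKK
KKKKKKK
KBWKKKK
KBWKKKK
After op 4 fill(1,3,G) [37 cells changed]:
GGGGGGG
GGGGGGG
GBGGGGG
GGGGGGG
GBWGGGG
GBWGGGG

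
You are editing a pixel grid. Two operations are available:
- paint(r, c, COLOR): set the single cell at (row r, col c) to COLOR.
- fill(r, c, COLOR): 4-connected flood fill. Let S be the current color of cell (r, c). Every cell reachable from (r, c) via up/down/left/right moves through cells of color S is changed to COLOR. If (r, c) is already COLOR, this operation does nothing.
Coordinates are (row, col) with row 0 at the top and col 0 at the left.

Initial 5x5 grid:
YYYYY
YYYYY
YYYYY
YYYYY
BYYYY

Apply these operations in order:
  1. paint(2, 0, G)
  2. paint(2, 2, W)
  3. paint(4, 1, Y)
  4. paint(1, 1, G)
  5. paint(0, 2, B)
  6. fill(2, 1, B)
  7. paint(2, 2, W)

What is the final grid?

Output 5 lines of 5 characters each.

After op 1 paint(2,0,G):
YYYYY
YYYYY
GYYYY
YYYYY
BYYYY
After op 2 paint(2,2,W):
YYYYY
YYYYY
GYWYY
YYYYY
BYYYY
After op 3 paint(4,1,Y):
YYYYY
YYYYY
GYWYY
YYYYY
BYYYY
After op 4 paint(1,1,G):
YYYYY
YGYYY
GYWYY
YYYYY
BYYYY
After op 5 paint(0,2,B):
YYBYY
YGYYY
GYWYY
YYYYY
BYYYY
After op 6 fill(2,1,B) [17 cells changed]:
YYBBB
YGBBB
GBWBB
BBBBB
BBBBB
After op 7 paint(2,2,W):
YYBBB
YGBBB
GBWBB
BBBBB
BBBBB

Answer: YYBBB
YGBBB
GBWBB
BBBBB
BBBBB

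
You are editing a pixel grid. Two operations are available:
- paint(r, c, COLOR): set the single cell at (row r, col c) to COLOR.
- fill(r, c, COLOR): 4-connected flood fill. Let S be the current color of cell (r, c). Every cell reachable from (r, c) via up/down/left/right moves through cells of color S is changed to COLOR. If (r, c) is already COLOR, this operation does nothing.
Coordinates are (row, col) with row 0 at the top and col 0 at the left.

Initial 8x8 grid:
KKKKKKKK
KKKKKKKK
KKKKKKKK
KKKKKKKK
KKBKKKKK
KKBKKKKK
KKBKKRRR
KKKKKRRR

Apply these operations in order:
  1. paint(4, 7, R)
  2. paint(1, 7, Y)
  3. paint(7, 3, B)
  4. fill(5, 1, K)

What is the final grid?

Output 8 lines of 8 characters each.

After op 1 paint(4,7,R):
KKKKKKKK
KKKKKKKK
KKKKKKKK
KKKKKKKK
KKBKKKKR
KKBKKKKK
KKBKKRRR
KKKKKRRR
After op 2 paint(1,7,Y):
KKKKKKKK
KKKKKKKY
KKKKKKKK
KKKKKKKK
KKBKKKKR
KKBKKKKK
KKBKKRRR
KKKKKRRR
After op 3 paint(7,3,B):
KKKKKKKK
KKKKKKKY
KKKKKKKK
KKKKKKKK
KKBKKKKR
KKBKKKKK
KKBKKRRR
KKKBKRRR
After op 4 fill(5,1,K) [0 cells changed]:
KKKKKKKK
KKKKKKKY
KKKKKKKK
KKKKKKKK
KKBKKKKR
KKBKKKKK
KKBKKRRR
KKKBKRRR

Answer: KKKKKKKK
KKKKKKKY
KKKKKKKK
KKKKKKKK
KKBKKKKR
KKBKKKKK
KKBKKRRR
KKKBKRRR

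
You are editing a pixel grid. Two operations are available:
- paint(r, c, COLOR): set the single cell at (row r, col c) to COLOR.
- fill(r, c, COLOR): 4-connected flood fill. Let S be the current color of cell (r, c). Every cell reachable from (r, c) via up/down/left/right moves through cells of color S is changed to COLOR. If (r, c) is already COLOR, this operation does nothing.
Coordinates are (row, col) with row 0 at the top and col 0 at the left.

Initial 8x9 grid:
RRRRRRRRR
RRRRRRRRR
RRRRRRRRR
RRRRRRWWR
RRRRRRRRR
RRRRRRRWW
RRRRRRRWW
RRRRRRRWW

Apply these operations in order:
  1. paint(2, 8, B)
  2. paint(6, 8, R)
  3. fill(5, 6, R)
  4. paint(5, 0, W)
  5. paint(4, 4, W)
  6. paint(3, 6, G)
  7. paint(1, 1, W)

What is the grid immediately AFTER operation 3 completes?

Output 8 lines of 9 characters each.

After op 1 paint(2,8,B):
RRRRRRRRR
RRRRRRRRR
RRRRRRRRB
RRRRRRWWR
RRRRRRRRR
RRRRRRRWW
RRRRRRRWW
RRRRRRRWW
After op 2 paint(6,8,R):
RRRRRRRRR
RRRRRRRRR
RRRRRRRRB
RRRRRRWWR
RRRRRRRRR
RRRRRRRWW
RRRRRRRWR
RRRRRRRWW
After op 3 fill(5,6,R) [0 cells changed]:
RRRRRRRRR
RRRRRRRRR
RRRRRRRRB
RRRRRRWWR
RRRRRRRRR
RRRRRRRWW
RRRRRRRWR
RRRRRRRWW

Answer: RRRRRRRRR
RRRRRRRRR
RRRRRRRRB
RRRRRRWWR
RRRRRRRRR
RRRRRRRWW
RRRRRRRWR
RRRRRRRWW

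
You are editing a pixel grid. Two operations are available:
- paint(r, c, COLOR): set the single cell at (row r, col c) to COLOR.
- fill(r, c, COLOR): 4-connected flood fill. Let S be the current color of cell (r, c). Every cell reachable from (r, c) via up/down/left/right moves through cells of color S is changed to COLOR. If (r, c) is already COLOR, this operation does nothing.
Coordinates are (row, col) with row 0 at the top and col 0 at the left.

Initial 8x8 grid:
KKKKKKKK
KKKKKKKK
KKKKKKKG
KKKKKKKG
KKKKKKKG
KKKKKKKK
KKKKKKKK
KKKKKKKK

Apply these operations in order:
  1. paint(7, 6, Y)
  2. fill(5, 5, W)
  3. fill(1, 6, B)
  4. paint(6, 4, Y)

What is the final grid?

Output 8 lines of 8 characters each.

Answer: BBBBBBBB
BBBBBBBB
BBBBBBBG
BBBBBBBG
BBBBBBBG
BBBBBBBB
BBBBYBBB
BBBBBBYB

Derivation:
After op 1 paint(7,6,Y):
KKKKKKKK
KKKKKKKK
KKKKKKKG
KKKKKKKG
KKKKKKKG
KKKKKKKK
KKKKKKKK
KKKKKKYK
After op 2 fill(5,5,W) [60 cells changed]:
WWWWWWWW
WWWWWWWW
WWWWWWWG
WWWWWWWG
WWWWWWWG
WWWWWWWW
WWWWWWWW
WWWWWWYW
After op 3 fill(1,6,B) [60 cells changed]:
BBBBBBBB
BBBBBBBB
BBBBBBBG
BBBBBBBG
BBBBBBBG
BBBBBBBB
BBBBBBBB
BBBBBBYB
After op 4 paint(6,4,Y):
BBBBBBBB
BBBBBBBB
BBBBBBBG
BBBBBBBG
BBBBBBBG
BBBBBBBB
BBBBYBBB
BBBBBBYB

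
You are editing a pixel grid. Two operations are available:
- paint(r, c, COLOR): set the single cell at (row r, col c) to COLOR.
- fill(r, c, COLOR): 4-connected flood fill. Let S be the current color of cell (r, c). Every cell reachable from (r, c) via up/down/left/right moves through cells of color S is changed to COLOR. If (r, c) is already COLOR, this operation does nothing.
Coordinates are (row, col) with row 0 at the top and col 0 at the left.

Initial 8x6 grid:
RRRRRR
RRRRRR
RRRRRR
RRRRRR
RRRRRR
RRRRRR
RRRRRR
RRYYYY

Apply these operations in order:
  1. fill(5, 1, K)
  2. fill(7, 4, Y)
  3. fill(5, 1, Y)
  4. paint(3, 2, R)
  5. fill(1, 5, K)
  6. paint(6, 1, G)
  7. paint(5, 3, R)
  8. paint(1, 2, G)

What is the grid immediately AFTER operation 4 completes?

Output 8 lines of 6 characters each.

After op 1 fill(5,1,K) [44 cells changed]:
KKKKKK
KKKKKK
KKKKKK
KKKKKK
KKKKKK
KKKKKK
KKKKKK
KKYYYY
After op 2 fill(7,4,Y) [0 cells changed]:
KKKKKK
KKKKKK
KKKKKK
KKKKKK
KKKKKK
KKKKKK
KKKKKK
KKYYYY
After op 3 fill(5,1,Y) [44 cells changed]:
YYYYYY
YYYYYY
YYYYYY
YYYYYY
YYYYYY
YYYYYY
YYYYYY
YYYYYY
After op 4 paint(3,2,R):
YYYYYY
YYYYYY
YYYYYY
YYRYYY
YYYYYY
YYYYYY
YYYYYY
YYYYYY

Answer: YYYYYY
YYYYYY
YYYYYY
YYRYYY
YYYYYY
YYYYYY
YYYYYY
YYYYYY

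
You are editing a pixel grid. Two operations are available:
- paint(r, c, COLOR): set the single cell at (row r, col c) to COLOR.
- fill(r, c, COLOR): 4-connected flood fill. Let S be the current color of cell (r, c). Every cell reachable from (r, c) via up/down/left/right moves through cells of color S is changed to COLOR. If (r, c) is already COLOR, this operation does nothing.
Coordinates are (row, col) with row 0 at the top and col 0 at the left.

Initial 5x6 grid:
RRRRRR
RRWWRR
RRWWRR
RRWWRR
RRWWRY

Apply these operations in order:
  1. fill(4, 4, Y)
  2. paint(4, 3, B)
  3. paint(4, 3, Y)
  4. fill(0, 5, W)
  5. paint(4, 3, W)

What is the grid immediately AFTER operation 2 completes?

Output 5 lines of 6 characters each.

Answer: YYYYYY
YYWWYY
YYWWYY
YYWWYY
YYWBYY

Derivation:
After op 1 fill(4,4,Y) [21 cells changed]:
YYYYYY
YYWWYY
YYWWYY
YYWWYY
YYWWYY
After op 2 paint(4,3,B):
YYYYYY
YYWWYY
YYWWYY
YYWWYY
YYWBYY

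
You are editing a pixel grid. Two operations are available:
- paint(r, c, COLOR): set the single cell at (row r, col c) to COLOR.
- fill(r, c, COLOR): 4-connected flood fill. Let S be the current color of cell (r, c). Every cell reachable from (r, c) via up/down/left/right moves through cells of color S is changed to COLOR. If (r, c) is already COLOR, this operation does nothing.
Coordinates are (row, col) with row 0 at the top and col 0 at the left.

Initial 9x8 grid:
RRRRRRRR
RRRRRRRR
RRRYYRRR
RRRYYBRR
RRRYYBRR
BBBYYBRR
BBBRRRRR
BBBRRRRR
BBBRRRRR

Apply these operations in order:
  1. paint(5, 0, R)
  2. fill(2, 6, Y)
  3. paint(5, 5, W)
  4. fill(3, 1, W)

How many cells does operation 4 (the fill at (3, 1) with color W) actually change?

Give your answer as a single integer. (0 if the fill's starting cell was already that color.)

Answer: 58

Derivation:
After op 1 paint(5,0,R):
RRRRRRRR
RRRRRRRR
RRRYYRRR
RRRYYBRR
RRRYYBRR
RBBYYBRR
BBBRRRRR
BBBRRRRR
BBBRRRRR
After op 2 fill(2,6,Y) [50 cells changed]:
YYYYYYYY
YYYYYYYY
YYYYYYYY
YYYYYBYY
YYYYYBYY
YBBYYBYY
BBBYYYYY
BBBYYYYY
BBBYYYYY
After op 3 paint(5,5,W):
YYYYYYYY
YYYYYYYY
YYYYYYYY
YYYYYBYY
YYYYYBYY
YBBYYWYY
BBBYYYYY
BBBYYYYY
BBBYYYYY
After op 4 fill(3,1,W) [58 cells changed]:
WWWWWWWW
WWWWWWWW
WWWWWWWW
WWWWWBWW
WWWWWBWW
WBBWWWWW
BBBWWWWW
BBBWWWWW
BBBWWWWW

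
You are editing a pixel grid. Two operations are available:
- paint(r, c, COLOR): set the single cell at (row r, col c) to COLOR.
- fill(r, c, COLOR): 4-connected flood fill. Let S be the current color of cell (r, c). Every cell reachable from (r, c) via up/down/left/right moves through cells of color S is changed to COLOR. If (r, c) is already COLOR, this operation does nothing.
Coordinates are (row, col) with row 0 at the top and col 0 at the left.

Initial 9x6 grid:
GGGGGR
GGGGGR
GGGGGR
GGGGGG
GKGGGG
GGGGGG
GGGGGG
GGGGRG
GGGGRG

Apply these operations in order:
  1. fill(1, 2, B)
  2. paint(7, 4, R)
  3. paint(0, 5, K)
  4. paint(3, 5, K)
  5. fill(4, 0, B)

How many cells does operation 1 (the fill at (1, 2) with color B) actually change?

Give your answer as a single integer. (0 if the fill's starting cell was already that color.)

Answer: 48

Derivation:
After op 1 fill(1,2,B) [48 cells changed]:
BBBBBR
BBBBBR
BBBBBR
BBBBBB
BKBBBB
BBBBBB
BBBBBB
BBBBRB
BBBBRB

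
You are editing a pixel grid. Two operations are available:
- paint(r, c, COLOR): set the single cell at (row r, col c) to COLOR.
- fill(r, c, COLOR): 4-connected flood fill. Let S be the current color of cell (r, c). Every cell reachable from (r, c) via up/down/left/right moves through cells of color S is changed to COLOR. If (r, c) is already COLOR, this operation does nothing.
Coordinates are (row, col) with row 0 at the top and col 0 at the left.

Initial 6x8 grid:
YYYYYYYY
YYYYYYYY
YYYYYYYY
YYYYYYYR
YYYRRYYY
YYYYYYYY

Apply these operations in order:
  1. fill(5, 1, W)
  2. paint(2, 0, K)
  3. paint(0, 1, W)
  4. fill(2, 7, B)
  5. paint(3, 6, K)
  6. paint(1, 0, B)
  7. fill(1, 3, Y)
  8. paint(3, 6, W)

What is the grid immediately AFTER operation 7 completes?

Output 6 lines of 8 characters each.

After op 1 fill(5,1,W) [45 cells changed]:
WWWWWWWW
WWWWWWWW
WWWWWWWW
WWWWWWWR
WWWRRWWW
WWWWWWWW
After op 2 paint(2,0,K):
WWWWWWWW
WWWWWWWW
KWWWWWWW
WWWWWWWR
WWWRRWWW
WWWWWWWW
After op 3 paint(0,1,W):
WWWWWWWW
WWWWWWWW
KWWWWWWW
WWWWWWWR
WWWRRWWW
WWWWWWWW
After op 4 fill(2,7,B) [44 cells changed]:
BBBBBBBB
BBBBBBBB
KBBBBBBB
BBBBBBBR
BBBRRBBB
BBBBBBBB
After op 5 paint(3,6,K):
BBBBBBBB
BBBBBBBB
KBBBBBBB
BBBBBBKR
BBBRRBBB
BBBBBBBB
After op 6 paint(1,0,B):
BBBBBBBB
BBBBBBBB
KBBBBBBB
BBBBBBKR
BBBRRBBB
BBBBBBBB
After op 7 fill(1,3,Y) [43 cells changed]:
YYYYYYYY
YYYYYYYY
KYYYYYYY
YYYYYYKR
YYYRRYYY
YYYYYYYY

Answer: YYYYYYYY
YYYYYYYY
KYYYYYYY
YYYYYYKR
YYYRRYYY
YYYYYYYY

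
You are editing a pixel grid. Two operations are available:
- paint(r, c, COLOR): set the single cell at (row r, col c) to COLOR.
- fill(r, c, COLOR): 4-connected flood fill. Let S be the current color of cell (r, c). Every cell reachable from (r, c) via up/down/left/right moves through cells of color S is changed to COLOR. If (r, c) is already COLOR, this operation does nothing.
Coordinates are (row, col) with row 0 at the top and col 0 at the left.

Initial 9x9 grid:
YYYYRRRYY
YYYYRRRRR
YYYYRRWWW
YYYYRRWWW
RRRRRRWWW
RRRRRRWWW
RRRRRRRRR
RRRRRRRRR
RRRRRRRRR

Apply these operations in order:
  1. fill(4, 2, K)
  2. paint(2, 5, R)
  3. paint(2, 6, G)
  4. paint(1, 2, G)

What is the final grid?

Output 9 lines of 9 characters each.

Answer: YYYYKKKYY
YYGYKKKKK
YYYYKRGWW
YYYYKKWWW
KKKKKKWWW
KKKKKKWWW
KKKKKKKKK
KKKKKKKKK
KKKKKKKKK

Derivation:
After op 1 fill(4,2,K) [51 cells changed]:
YYYYKKKYY
YYYYKKKKK
YYYYKKWWW
YYYYKKWWW
KKKKKKWWW
KKKKKKWWW
KKKKKKKKK
KKKKKKKKK
KKKKKKKKK
After op 2 paint(2,5,R):
YYYYKKKYY
YYYYKKKKK
YYYYKRWWW
YYYYKKWWW
KKKKKKWWW
KKKKKKWWW
KKKKKKKKK
KKKKKKKKK
KKKKKKKKK
After op 3 paint(2,6,G):
YYYYKKKYY
YYYYKKKKK
YYYYKRGWW
YYYYKKWWW
KKKKKKWWW
KKKKKKWWW
KKKKKKKKK
KKKKKKKKK
KKKKKKKKK
After op 4 paint(1,2,G):
YYYYKKKYY
YYGYKKKKK
YYYYKRGWW
YYYYKKWWW
KKKKKKWWW
KKKKKKWWW
KKKKKKKKK
KKKKKKKKK
KKKKKKKKK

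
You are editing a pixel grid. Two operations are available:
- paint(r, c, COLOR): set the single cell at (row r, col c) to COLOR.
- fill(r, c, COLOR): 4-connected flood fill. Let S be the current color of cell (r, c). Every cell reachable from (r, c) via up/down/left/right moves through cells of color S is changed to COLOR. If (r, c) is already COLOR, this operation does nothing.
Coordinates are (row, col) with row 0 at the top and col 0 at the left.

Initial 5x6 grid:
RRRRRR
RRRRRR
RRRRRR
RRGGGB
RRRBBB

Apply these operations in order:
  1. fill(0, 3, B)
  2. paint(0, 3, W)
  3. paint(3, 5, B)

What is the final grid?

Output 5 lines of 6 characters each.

Answer: BBBWBB
BBBBBB
BBBBBB
BBGGGB
BBBBBB

Derivation:
After op 1 fill(0,3,B) [23 cells changed]:
BBBBBB
BBBBBB
BBBBBB
BBGGGB
BBBBBB
After op 2 paint(0,3,W):
BBBWBB
BBBBBB
BBBBBB
BBGGGB
BBBBBB
After op 3 paint(3,5,B):
BBBWBB
BBBBBB
BBBBBB
BBGGGB
BBBBBB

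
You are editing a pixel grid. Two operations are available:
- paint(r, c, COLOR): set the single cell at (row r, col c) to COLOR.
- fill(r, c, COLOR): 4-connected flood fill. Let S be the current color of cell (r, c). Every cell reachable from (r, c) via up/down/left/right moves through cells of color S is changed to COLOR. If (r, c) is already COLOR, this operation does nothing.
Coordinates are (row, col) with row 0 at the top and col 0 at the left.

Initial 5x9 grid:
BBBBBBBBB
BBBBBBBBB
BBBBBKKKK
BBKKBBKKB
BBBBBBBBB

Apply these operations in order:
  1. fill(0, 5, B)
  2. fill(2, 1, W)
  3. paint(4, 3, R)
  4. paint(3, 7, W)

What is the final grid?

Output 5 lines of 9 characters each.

Answer: WWWWWWWWW
WWWWWWWWW
WWWWWKKKK
WWKKWWKWW
WWWRWWWWW

Derivation:
After op 1 fill(0,5,B) [0 cells changed]:
BBBBBBBBB
BBBBBBBBB
BBBBBKKKK
BBKKBBKKB
BBBBBBBBB
After op 2 fill(2,1,W) [37 cells changed]:
WWWWWWWWW
WWWWWWWWW
WWWWWKKKK
WWKKWWKKW
WWWWWWWWW
After op 3 paint(4,3,R):
WWWWWWWWW
WWWWWWWWW
WWWWWKKKK
WWKKWWKKW
WWWRWWWWW
After op 4 paint(3,7,W):
WWWWWWWWW
WWWWWWWWW
WWWWWKKKK
WWKKWWKWW
WWWRWWWWW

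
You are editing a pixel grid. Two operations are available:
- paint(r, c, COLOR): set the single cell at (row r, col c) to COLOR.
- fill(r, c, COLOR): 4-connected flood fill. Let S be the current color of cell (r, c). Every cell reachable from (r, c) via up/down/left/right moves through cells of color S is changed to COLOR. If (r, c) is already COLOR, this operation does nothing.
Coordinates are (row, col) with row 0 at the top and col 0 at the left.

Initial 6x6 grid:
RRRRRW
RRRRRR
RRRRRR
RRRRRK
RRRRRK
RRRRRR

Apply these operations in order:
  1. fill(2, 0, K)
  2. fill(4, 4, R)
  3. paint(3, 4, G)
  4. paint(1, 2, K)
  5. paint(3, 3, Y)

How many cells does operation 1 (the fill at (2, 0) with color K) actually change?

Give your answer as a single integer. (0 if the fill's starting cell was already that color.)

Answer: 33

Derivation:
After op 1 fill(2,0,K) [33 cells changed]:
KKKKKW
KKKKKK
KKKKKK
KKKKKK
KKKKKK
KKKKKK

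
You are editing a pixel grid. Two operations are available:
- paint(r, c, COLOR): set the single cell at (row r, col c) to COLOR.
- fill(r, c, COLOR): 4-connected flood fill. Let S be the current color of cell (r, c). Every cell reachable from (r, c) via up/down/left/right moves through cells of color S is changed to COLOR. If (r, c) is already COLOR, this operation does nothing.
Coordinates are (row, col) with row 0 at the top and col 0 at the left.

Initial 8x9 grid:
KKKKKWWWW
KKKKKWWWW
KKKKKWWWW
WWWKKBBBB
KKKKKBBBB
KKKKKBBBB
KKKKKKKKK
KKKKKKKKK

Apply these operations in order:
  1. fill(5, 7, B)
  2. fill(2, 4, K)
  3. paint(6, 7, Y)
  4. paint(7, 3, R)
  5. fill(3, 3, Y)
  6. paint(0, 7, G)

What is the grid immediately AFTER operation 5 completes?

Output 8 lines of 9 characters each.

Answer: YYYYYWWWW
YYYYYWWWW
YYYYYWWWW
WWWYYBBBB
YYYYYBBBB
YYYYYBBBB
YYYYYYYYY
YYYRYYYYY

Derivation:
After op 1 fill(5,7,B) [0 cells changed]:
KKKKKWWWW
KKKKKWWWW
KKKKKWWWW
WWWKKBBBB
KKKKKBBBB
KKKKKBBBB
KKKKKKKKK
KKKKKKKKK
After op 2 fill(2,4,K) [0 cells changed]:
KKKKKWWWW
KKKKKWWWW
KKKKKWWWW
WWWKKBBBB
KKKKKBBBB
KKKKKBBBB
KKKKKKKKK
KKKKKKKKK
After op 3 paint(6,7,Y):
KKKKKWWWW
KKKKKWWWW
KKKKKWWWW
WWWKKBBBB
KKKKKBBBB
KKKKKBBBB
KKKKKKKYK
KKKKKKKKK
After op 4 paint(7,3,R):
KKKKKWWWW
KKKKKWWWW
KKKKKWWWW
WWWKKBBBB
KKKKKBBBB
KKKKKBBBB
KKKKKKKYK
KKKRKKKKK
After op 5 fill(3,3,Y) [43 cells changed]:
YYYYYWWWW
YYYYYWWWW
YYYYYWWWW
WWWYYBBBB
YYYYYBBBB
YYYYYBBBB
YYYYYYYYY
YYYRYYYYY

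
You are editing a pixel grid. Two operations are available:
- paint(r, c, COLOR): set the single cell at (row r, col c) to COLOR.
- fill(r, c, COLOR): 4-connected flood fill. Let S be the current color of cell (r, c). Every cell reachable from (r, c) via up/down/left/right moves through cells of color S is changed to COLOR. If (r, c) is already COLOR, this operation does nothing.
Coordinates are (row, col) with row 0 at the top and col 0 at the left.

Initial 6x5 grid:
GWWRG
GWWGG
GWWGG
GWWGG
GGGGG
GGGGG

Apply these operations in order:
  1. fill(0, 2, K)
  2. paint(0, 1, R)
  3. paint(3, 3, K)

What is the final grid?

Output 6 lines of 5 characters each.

Answer: GRKRG
GKKGG
GKKGG
GKKKG
GGGGG
GGGGG

Derivation:
After op 1 fill(0,2,K) [8 cells changed]:
GKKRG
GKKGG
GKKGG
GKKGG
GGGGG
GGGGG
After op 2 paint(0,1,R):
GRKRG
GKKGG
GKKGG
GKKGG
GGGGG
GGGGG
After op 3 paint(3,3,K):
GRKRG
GKKGG
GKKGG
GKKKG
GGGGG
GGGGG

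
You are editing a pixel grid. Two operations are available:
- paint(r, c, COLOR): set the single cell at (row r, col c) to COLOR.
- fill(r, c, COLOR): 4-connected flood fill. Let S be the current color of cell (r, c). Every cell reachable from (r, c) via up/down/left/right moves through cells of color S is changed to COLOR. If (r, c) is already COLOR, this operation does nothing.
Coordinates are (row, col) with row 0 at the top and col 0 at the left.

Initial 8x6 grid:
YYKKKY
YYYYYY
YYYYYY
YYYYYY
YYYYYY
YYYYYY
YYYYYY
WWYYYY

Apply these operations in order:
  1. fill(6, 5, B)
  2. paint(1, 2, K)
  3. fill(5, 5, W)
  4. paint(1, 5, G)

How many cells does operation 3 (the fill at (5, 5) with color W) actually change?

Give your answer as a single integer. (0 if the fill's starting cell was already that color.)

After op 1 fill(6,5,B) [43 cells changed]:
BBKKKB
BBBBBB
BBBBBB
BBBBBB
BBBBBB
BBBBBB
BBBBBB
WWBBBB
After op 2 paint(1,2,K):
BBKKKB
BBKBBB
BBBBBB
BBBBBB
BBBBBB
BBBBBB
BBBBBB
WWBBBB
After op 3 fill(5,5,W) [42 cells changed]:
WWKKKW
WWKWWW
WWWWWW
WWWWWW
WWWWWW
WWWWWW
WWWWWW
WWWWWW

Answer: 42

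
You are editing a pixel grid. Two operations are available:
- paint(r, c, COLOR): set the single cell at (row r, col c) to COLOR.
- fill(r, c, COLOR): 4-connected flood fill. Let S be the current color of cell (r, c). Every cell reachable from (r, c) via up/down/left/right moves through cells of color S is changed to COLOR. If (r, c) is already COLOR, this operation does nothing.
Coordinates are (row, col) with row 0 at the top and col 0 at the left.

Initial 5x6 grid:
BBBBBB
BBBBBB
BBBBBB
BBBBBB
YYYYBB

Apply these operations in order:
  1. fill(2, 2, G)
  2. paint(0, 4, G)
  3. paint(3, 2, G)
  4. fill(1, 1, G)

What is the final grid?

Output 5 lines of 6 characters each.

Answer: GGGGGG
GGGGGG
GGGGGG
GGGGGG
YYYYGG

Derivation:
After op 1 fill(2,2,G) [26 cells changed]:
GGGGGG
GGGGGG
GGGGGG
GGGGGG
YYYYGG
After op 2 paint(0,4,G):
GGGGGG
GGGGGG
GGGGGG
GGGGGG
YYYYGG
After op 3 paint(3,2,G):
GGGGGG
GGGGGG
GGGGGG
GGGGGG
YYYYGG
After op 4 fill(1,1,G) [0 cells changed]:
GGGGGG
GGGGGG
GGGGGG
GGGGGG
YYYYGG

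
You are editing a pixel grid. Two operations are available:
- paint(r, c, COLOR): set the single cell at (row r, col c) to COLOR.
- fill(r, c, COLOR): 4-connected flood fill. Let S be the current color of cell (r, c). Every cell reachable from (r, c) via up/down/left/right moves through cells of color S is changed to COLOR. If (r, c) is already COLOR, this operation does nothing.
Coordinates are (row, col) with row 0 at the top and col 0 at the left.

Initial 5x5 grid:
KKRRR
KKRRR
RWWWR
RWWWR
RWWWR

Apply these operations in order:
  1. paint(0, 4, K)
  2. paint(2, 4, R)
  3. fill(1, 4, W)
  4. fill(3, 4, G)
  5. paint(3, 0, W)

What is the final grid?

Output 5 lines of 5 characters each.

Answer: KKGGK
KKGGG
RGGGG
WGGGG
RGGGG

Derivation:
After op 1 paint(0,4,K):
KKRRK
KKRRR
RWWWR
RWWWR
RWWWR
After op 2 paint(2,4,R):
KKRRK
KKRRR
RWWWR
RWWWR
RWWWR
After op 3 fill(1,4,W) [8 cells changed]:
KKWWK
KKWWW
RWWWW
RWWWW
RWWWW
After op 4 fill(3,4,G) [17 cells changed]:
KKGGK
KKGGG
RGGGG
RGGGG
RGGGG
After op 5 paint(3,0,W):
KKGGK
KKGGG
RGGGG
WGGGG
RGGGG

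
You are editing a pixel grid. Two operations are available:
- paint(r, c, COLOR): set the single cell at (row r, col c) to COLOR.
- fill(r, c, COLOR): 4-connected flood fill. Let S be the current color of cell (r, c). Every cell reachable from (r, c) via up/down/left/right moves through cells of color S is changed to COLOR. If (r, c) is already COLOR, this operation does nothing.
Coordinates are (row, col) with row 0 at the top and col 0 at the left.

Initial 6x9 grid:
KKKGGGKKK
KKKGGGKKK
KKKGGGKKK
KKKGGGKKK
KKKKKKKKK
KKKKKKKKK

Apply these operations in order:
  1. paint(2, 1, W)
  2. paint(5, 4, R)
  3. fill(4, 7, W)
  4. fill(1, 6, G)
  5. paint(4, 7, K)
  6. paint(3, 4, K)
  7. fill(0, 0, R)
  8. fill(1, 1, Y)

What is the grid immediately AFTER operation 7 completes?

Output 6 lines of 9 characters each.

After op 1 paint(2,1,W):
KKKGGGKKK
KKKGGGKKK
KWKGGGKKK
KKKGGGKKK
KKKKKKKKK
KKKKKKKKK
After op 2 paint(5,4,R):
KKKGGGKKK
KKKGGGKKK
KWKGGGKKK
KKKGGGKKK
KKKKKKKKK
KKKKRKKKK
After op 3 fill(4,7,W) [40 cells changed]:
WWWGGGWWW
WWWGGGWWW
WWWGGGWWW
WWWGGGWWW
WWWWWWWWW
WWWWRWWWW
After op 4 fill(1,6,G) [41 cells changed]:
GGGGGGGGG
GGGGGGGGG
GGGGGGGGG
GGGGGGGGG
GGGGGGGGG
GGGGRGGGG
After op 5 paint(4,7,K):
GGGGGGGGG
GGGGGGGGG
GGGGGGGGG
GGGGGGGGG
GGGGGGGKG
GGGGRGGGG
After op 6 paint(3,4,K):
GGGGGGGGG
GGGGGGGGG
GGGGGGGGG
GGGGKGGGG
GGGGGGGKG
GGGGRGGGG
After op 7 fill(0,0,R) [51 cells changed]:
RRRRRRRRR
RRRRRRRRR
RRRRRRRRR
RRRRKRRRR
RRRRRRRKR
RRRRRRRRR

Answer: RRRRRRRRR
RRRRRRRRR
RRRRRRRRR
RRRRKRRRR
RRRRRRRKR
RRRRRRRRR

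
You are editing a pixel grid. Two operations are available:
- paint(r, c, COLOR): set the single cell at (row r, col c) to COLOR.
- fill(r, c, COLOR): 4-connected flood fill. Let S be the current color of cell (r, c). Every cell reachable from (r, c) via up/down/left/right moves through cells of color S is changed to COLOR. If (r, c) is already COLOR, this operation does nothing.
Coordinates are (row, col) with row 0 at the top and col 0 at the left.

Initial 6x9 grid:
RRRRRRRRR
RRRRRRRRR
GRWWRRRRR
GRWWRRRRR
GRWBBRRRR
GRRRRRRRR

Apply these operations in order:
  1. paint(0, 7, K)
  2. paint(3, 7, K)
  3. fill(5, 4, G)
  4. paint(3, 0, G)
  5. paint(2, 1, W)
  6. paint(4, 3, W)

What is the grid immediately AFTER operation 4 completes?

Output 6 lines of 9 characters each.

After op 1 paint(0,7,K):
RRRRRRRKR
RRRRRRRRR
GRWWRRRRR
GRWWRRRRR
GRWBBRRRR
GRRRRRRRR
After op 2 paint(3,7,K):
RRRRRRRKR
RRRRRRRRR
GRWWRRRRR
GRWWRRRKR
GRWBBRRRR
GRRRRRRRR
After op 3 fill(5,4,G) [41 cells changed]:
GGGGGGGKG
GGGGGGGGG
GGWWGGGGG
GGWWGGGKG
GGWBBGGGG
GGGGGGGGG
After op 4 paint(3,0,G):
GGGGGGGKG
GGGGGGGGG
GGWWGGGGG
GGWWGGGKG
GGWBBGGGG
GGGGGGGGG

Answer: GGGGGGGKG
GGGGGGGGG
GGWWGGGGG
GGWWGGGKG
GGWBBGGGG
GGGGGGGGG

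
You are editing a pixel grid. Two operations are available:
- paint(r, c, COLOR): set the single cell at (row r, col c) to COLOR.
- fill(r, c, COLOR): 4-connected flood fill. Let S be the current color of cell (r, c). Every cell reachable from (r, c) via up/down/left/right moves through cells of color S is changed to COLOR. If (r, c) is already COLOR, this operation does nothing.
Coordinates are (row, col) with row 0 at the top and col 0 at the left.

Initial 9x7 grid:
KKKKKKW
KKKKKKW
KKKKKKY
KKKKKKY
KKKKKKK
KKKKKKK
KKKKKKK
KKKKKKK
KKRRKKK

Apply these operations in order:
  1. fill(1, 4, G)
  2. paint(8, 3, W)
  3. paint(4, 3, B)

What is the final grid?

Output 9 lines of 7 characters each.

After op 1 fill(1,4,G) [57 cells changed]:
GGGGGGW
GGGGGGW
GGGGGGY
GGGGGGY
GGGGGGG
GGGGGGG
GGGGGGG
GGGGGGG
GGRRGGG
After op 2 paint(8,3,W):
GGGGGGW
GGGGGGW
GGGGGGY
GGGGGGY
GGGGGGG
GGGGGGG
GGGGGGG
GGGGGGG
GGRWGGG
After op 3 paint(4,3,B):
GGGGGGW
GGGGGGW
GGGGGGY
GGGGGGY
GGGBGGG
GGGGGGG
GGGGGGG
GGGGGGG
GGRWGGG

Answer: GGGGGGW
GGGGGGW
GGGGGGY
GGGGGGY
GGGBGGG
GGGGGGG
GGGGGGG
GGGGGGG
GGRWGGG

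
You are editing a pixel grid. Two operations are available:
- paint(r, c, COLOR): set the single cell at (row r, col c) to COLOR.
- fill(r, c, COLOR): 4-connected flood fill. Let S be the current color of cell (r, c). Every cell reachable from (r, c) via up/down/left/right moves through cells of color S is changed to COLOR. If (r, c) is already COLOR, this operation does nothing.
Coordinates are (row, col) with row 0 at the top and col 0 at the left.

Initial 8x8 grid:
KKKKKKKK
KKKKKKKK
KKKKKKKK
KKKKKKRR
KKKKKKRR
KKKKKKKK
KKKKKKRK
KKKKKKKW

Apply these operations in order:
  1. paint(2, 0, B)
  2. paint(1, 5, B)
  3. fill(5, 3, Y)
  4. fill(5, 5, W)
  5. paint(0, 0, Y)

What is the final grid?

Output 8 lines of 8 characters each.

Answer: YWWWWWWW
WWWWWBWW
BWWWWWWW
WWWWWWRR
WWWWWWRR
WWWWWWWW
WWWWWWRW
WWWWWWWW

Derivation:
After op 1 paint(2,0,B):
KKKKKKKK
KKKKKKKK
BKKKKKKK
KKKKKKRR
KKKKKKRR
KKKKKKKK
KKKKKKRK
KKKKKKKW
After op 2 paint(1,5,B):
KKKKKKKK
KKKKKBKK
BKKKKKKK
KKKKKKRR
KKKKKKRR
KKKKKKKK
KKKKKKRK
KKKKKKKW
After op 3 fill(5,3,Y) [56 cells changed]:
YYYYYYYY
YYYYYBYY
BYYYYYYY
YYYYYYRR
YYYYYYRR
YYYYYYYY
YYYYYYRY
YYYYYYYW
After op 4 fill(5,5,W) [56 cells changed]:
WWWWWWWW
WWWWWBWW
BWWWWWWW
WWWWWWRR
WWWWWWRR
WWWWWWWW
WWWWWWRW
WWWWWWWW
After op 5 paint(0,0,Y):
YWWWWWWW
WWWWWBWW
BWWWWWWW
WWWWWWRR
WWWWWWRR
WWWWWWWW
WWWWWWRW
WWWWWWWW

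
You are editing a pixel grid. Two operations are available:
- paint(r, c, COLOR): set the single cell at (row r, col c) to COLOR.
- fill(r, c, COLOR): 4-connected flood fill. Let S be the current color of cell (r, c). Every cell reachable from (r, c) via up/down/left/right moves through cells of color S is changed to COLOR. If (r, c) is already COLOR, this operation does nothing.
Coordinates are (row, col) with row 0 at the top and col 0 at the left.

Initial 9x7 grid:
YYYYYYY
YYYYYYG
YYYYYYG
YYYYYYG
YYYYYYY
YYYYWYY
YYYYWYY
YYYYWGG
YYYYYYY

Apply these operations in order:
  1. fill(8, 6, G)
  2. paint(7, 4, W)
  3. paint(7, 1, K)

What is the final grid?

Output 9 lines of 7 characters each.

Answer: GGGGGGG
GGGGGGG
GGGGGGG
GGGGGGG
GGGGGGG
GGGGWGG
GGGGWGG
GKGGWGG
GGGGGGG

Derivation:
After op 1 fill(8,6,G) [55 cells changed]:
GGGGGGG
GGGGGGG
GGGGGGG
GGGGGGG
GGGGGGG
GGGGWGG
GGGGWGG
GGGGWGG
GGGGGGG
After op 2 paint(7,4,W):
GGGGGGG
GGGGGGG
GGGGGGG
GGGGGGG
GGGGGGG
GGGGWGG
GGGGWGG
GGGGWGG
GGGGGGG
After op 3 paint(7,1,K):
GGGGGGG
GGGGGGG
GGGGGGG
GGGGGGG
GGGGGGG
GGGGWGG
GGGGWGG
GKGGWGG
GGGGGGG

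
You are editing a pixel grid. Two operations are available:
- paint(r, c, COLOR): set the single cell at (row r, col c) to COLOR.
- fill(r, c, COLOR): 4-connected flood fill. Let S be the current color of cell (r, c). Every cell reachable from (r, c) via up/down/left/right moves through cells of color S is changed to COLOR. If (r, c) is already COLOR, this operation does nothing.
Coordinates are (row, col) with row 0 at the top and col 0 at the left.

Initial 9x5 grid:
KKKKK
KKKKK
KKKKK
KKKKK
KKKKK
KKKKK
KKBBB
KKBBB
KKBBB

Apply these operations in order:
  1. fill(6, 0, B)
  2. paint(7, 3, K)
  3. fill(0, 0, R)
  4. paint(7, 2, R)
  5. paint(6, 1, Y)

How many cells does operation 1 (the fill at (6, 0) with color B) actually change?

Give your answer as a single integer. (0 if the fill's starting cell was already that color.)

After op 1 fill(6,0,B) [36 cells changed]:
BBBBB
BBBBB
BBBBB
BBBBB
BBBBB
BBBBB
BBBBB
BBBBB
BBBBB

Answer: 36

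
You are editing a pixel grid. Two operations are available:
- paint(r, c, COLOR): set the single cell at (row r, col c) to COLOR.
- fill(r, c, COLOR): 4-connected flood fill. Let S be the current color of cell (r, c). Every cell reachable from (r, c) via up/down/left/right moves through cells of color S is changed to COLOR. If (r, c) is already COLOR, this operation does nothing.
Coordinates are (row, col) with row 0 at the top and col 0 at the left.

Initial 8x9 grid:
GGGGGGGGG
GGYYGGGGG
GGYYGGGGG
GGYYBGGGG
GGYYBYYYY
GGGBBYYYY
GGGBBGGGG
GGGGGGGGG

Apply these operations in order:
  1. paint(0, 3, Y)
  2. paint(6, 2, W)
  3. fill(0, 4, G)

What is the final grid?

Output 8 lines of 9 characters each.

After op 1 paint(0,3,Y):
GGGYGGGGG
GGYYGGGGG
GGYYGGGGG
GGYYBGGGG
GGYYBYYYY
GGGBBYYYY
GGGBBGGGG
GGGGGGGGG
After op 2 paint(6,2,W):
GGGYGGGGG
GGYYGGGGG
GGYYGGGGG
GGYYBGGGG
GGYYBYYYY
GGGBBYYYY
GGWBBGGGG
GGGGGGGGG
After op 3 fill(0,4,G) [0 cells changed]:
GGGYGGGGG
GGYYGGGGG
GGYYGGGGG
GGYYBGGGG
GGYYBYYYY
GGGBBYYYY
GGWBBGGGG
GGGGGGGGG

Answer: GGGYGGGGG
GGYYGGGGG
GGYYGGGGG
GGYYBGGGG
GGYYBYYYY
GGGBBYYYY
GGWBBGGGG
GGGGGGGGG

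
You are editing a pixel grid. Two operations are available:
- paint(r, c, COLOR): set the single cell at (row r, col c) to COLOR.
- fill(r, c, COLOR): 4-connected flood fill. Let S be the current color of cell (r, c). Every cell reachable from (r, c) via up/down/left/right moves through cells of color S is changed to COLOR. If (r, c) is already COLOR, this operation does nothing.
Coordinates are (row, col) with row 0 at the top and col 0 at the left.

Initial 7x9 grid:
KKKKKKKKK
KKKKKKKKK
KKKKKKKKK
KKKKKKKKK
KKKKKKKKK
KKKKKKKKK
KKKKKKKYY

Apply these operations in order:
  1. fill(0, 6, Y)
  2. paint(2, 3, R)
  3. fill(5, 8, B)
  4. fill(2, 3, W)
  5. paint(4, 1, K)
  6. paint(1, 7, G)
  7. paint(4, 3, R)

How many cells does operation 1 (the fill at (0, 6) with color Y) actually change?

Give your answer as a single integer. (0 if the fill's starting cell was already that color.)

Answer: 61

Derivation:
After op 1 fill(0,6,Y) [61 cells changed]:
YYYYYYYYY
YYYYYYYYY
YYYYYYYYY
YYYYYYYYY
YYYYYYYYY
YYYYYYYYY
YYYYYYYYY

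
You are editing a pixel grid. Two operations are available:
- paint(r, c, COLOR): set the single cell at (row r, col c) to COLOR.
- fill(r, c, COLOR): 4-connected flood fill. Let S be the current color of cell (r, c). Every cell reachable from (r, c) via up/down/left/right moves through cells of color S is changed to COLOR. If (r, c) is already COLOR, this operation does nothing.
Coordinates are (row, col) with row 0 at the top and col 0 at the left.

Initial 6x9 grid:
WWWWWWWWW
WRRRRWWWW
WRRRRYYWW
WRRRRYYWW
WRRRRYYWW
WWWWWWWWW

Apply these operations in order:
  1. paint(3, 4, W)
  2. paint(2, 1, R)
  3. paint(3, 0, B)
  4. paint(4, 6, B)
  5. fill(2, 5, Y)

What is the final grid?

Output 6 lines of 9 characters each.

After op 1 paint(3,4,W):
WWWWWWWWW
WRRRRWWWW
WRRRRYYWW
WRRRWYYWW
WRRRRYYWW
WWWWWWWWW
After op 2 paint(2,1,R):
WWWWWWWWW
WRRRRWWWW
WRRRRYYWW
WRRRWYYWW
WRRRRYYWW
WWWWWWWWW
After op 3 paint(3,0,B):
WWWWWWWWW
WRRRRWWWW
WRRRRYYWW
BRRRWYYWW
WRRRRYYWW
WWWWWWWWW
After op 4 paint(4,6,B):
WWWWWWWWW
WRRRRWWWW
WRRRRYYWW
BRRRWYYWW
WRRRRYBWW
WWWWWWWWW
After op 5 fill(2,5,Y) [0 cells changed]:
WWWWWWWWW
WRRRRWWWW
WRRRRYYWW
BRRRWYYWW
WRRRRYBWW
WWWWWWWWW

Answer: WWWWWWWWW
WRRRRWWWW
WRRRRYYWW
BRRRWYYWW
WRRRRYBWW
WWWWWWWWW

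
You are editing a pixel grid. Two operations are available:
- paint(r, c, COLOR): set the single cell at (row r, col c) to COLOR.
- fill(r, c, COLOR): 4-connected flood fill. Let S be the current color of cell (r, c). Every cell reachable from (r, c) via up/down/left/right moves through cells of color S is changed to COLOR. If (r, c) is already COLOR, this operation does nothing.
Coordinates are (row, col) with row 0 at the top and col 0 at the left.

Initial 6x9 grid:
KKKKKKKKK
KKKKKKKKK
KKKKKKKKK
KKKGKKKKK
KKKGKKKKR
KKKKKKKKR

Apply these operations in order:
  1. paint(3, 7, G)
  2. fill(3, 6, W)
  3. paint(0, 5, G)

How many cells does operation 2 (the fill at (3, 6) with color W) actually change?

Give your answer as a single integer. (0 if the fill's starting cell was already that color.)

Answer: 49

Derivation:
After op 1 paint(3,7,G):
KKKKKKKKK
KKKKKKKKK
KKKKKKKKK
KKKGKKKGK
KKKGKKKKR
KKKKKKKKR
After op 2 fill(3,6,W) [49 cells changed]:
WWWWWWWWW
WWWWWWWWW
WWWWWWWWW
WWWGWWWGW
WWWGWWWWR
WWWWWWWWR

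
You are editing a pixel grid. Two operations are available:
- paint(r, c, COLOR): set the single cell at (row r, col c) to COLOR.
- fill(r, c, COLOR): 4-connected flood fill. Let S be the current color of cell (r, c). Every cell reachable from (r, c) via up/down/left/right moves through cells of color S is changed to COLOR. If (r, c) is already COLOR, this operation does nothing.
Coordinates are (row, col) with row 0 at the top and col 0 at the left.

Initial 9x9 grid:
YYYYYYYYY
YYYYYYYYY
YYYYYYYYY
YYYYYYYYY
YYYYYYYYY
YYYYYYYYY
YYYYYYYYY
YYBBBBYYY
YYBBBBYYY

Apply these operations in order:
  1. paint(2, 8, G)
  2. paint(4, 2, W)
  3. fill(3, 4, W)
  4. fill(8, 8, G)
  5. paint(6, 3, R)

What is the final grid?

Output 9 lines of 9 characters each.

Answer: GGGGGGGGG
GGGGGGGGG
GGGGGGGGG
GGGGGGGGG
GGGGGGGGG
GGGGGGGGG
GGGRGGGGG
GGBBBBGGG
GGBBBBGGG

Derivation:
After op 1 paint(2,8,G):
YYYYYYYYY
YYYYYYYYY
YYYYYYYYG
YYYYYYYYY
YYYYYYYYY
YYYYYYYYY
YYYYYYYYY
YYBBBBYYY
YYBBBBYYY
After op 2 paint(4,2,W):
YYYYYYYYY
YYYYYYYYY
YYYYYYYYG
YYYYYYYYY
YYWYYYYYY
YYYYYYYYY
YYYYYYYYY
YYBBBBYYY
YYBBBBYYY
After op 3 fill(3,4,W) [71 cells changed]:
WWWWWWWWW
WWWWWWWWW
WWWWWWWWG
WWWWWWWWW
WWWWWWWWW
WWWWWWWWW
WWWWWWWWW
WWBBBBWWW
WWBBBBWWW
After op 4 fill(8,8,G) [72 cells changed]:
GGGGGGGGG
GGGGGGGGG
GGGGGGGGG
GGGGGGGGG
GGGGGGGGG
GGGGGGGGG
GGGGGGGGG
GGBBBBGGG
GGBBBBGGG
After op 5 paint(6,3,R):
GGGGGGGGG
GGGGGGGGG
GGGGGGGGG
GGGGGGGGG
GGGGGGGGG
GGGGGGGGG
GGGRGGGGG
GGBBBBGGG
GGBBBBGGG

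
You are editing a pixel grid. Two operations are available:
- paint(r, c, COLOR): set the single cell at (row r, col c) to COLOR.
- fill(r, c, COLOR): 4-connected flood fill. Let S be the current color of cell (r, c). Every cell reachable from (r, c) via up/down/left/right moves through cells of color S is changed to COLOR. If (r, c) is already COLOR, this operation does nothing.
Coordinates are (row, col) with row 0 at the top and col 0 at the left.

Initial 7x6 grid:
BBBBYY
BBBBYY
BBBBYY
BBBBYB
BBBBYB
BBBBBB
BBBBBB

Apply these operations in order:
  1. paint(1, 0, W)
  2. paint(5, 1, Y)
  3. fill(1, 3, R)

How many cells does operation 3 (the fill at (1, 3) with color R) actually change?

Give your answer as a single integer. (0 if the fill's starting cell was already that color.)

Answer: 32

Derivation:
After op 1 paint(1,0,W):
BBBBYY
WBBBYY
BBBBYY
BBBBYB
BBBBYB
BBBBBB
BBBBBB
After op 2 paint(5,1,Y):
BBBBYY
WBBBYY
BBBBYY
BBBBYB
BBBBYB
BYBBBB
BBBBBB
After op 3 fill(1,3,R) [32 cells changed]:
RRRRYY
WRRRYY
RRRRYY
RRRRYR
RRRRYR
RYRRRR
RRRRRR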